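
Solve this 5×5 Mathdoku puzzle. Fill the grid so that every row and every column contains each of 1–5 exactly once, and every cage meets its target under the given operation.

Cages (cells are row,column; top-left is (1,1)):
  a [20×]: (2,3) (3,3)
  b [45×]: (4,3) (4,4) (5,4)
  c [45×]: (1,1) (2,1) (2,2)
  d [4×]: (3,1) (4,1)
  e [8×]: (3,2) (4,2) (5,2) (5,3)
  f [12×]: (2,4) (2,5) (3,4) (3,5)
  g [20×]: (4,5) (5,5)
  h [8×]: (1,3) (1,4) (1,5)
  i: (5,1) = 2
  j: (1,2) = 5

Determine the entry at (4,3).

3

The 3 cells of cage c must have product 45, which forces (1,1) = 3.
Cage j is a single given cell, so (1,2) = 5.
The 3 cells of cage c must have product 45, which forces (2,1) = 5.
The 3 cells of cage c must have product 45, leaving (2,2) = 3.
Row 2 already has 5, leaving (2,3) = 4.
Column 3 already has 4, which forces (3,3) = 5.
Cage b needs product 45, which forces (4,3) = 3.
Cage b has product 45; hence (4,4) = 5.
Row 4 already has 5; hence (4,5) = 4.
Cage i is a single given cell, so (5,1) = 2.
Row 5 now contains 2, which forces (5,2) = 4.
Cage e needs product 8, which forces (5,3) = 1.
The 3 cells of cage b must have product 45, so (5,4) = 3.
Column 5 already has 4; hence (5,5) = 5.
Column 3 now contains 1, leaving (1,3) = 2.
Cage h has product 8, which forces (1,4) = 4.
The 3 cells of cage h must have product 8, leaving (1,5) = 1.
Cage f needs product 12; hence (2,4) = 1.
The 4 cells of cage f must have product 12, so (2,5) = 2.
Cage d needs two cells with product 4, so (3,1) = 4.
The 4 cells of cage f must have product 12; hence (3,4) = 2.
Cage f needs product 12, so (3,5) = 3.
Row 4 now contains 4, leaving (4,1) = 1.
Row 4 already has 1; hence (4,2) = 2.
Row 3 now contains 2, leaving (3,2) = 1.
The full grid is 3 5 2 4 1 / 5 3 4 1 2 / 4 1 5 2 3 / 1 2 3 5 4 / 2 4 1 3 5.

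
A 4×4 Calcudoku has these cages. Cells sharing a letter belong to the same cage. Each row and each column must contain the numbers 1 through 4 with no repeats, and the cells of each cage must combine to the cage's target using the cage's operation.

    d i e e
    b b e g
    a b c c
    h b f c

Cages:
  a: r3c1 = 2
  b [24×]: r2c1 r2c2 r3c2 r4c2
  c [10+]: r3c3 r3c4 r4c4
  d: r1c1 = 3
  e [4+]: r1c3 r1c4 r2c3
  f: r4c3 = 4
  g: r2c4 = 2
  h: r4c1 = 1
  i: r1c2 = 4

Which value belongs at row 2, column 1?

4

Cage d is given, which forces r1c1 = 3.
I is a freebie, so r1c2 = 4.
Cage e needs sum 4, leaving r1c3 = 2.
Cage e has sum 4, which forces r1c4 = 1.
The 3 cells of cage e must have sum 4; hence r2c3 = 1.
Cage g is a single given cell; hence r2c4 = 2.
Cage a is a single given cell; hence r3c1 = 2.
Column 4 already has 2, which forces r3c4 = 4.
H is a freebie, which forces r4c1 = 1.
F is a freebie, so r4c3 = 4.
Column 4 already has 4; hence r4c4 = 3.
Row 2 already has 2, which forces r2c1 = 4.
Row 2 already has 2; hence r2c2 = 3.
Cage b needs product 24; hence r3c2 = 1.
Row 3 already has 4, leaving r3c3 = 3.
Row 4 now contains 3, leaving r4c2 = 2.
Completed grid: 3 4 2 1 / 4 3 1 2 / 2 1 3 4 / 1 2 4 3.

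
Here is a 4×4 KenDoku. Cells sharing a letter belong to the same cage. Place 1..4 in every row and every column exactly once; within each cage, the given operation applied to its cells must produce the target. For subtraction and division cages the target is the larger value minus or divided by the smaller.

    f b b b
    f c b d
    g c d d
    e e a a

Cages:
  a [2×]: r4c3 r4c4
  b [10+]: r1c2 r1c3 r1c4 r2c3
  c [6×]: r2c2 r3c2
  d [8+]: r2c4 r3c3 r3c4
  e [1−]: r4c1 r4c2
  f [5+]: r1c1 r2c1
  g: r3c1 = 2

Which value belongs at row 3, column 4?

4

Cage g is given, leaving r3c1 = 2.
Row 3 now contains 2; hence r3c2 = 3.
Column 2 now contains 3; hence r2c2 = 2.
The 3 cells of cage d must have sum 8; hence r2c4 = 3.
2 is placed in column 2, so r4c2 = 4.
Column 2 already has 4, which forces r1c2 = 1.
Cage b has sum 10; hence r1c3 = 3.
The 4 cells of cage b must have sum 10, leaving r1c4 = 2.
The 4 cells of cage b must have sum 10, leaving r2c3 = 4.
Column 3 now contains 4, so r3c3 = 1.
1 is placed in row 3, leaving r3c4 = 4.
The two cells of cage e must have difference 1, which forces r4c1 = 3.
Column 3 already has 1, so r4c3 = 2.
Column 4 now contains 2, leaving r4c4 = 1.
Row 1 already has 1, leaving r1c1 = 4.
Row 2 already has 4, leaving r2c1 = 1.
Filled in: 4 1 3 2 / 1 2 4 3 / 2 3 1 4 / 3 4 2 1.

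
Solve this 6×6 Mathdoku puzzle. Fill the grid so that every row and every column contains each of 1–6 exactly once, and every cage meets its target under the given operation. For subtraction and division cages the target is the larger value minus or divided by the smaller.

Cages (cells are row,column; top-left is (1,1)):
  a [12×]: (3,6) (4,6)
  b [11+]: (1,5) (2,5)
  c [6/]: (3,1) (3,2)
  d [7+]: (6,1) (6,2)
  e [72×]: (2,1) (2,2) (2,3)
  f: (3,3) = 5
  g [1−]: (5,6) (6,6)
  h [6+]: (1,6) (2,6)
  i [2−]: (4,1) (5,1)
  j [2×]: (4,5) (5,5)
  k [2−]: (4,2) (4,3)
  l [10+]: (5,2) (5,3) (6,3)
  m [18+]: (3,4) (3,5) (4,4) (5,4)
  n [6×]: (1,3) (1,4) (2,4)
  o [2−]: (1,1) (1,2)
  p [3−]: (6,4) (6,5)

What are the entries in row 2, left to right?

F is a freebie, which forces (3,3) = 5.
Row 3 needs a 2, and only (3,6) is open for it.
The two cells of cage a must have product 12; hence (4,6) = 6.
6 is placed in row 4, which forces (4,4) = 5.
The 4 cells of cage m must have sum 18, so (5,4) = 6.
In row 2, 2 can only go at (2,4), so (2,4) = 2.
Row 2 needs a 1, and only (2,6) is open for it.
1 is placed in column 6, so (1,6) = 5.
Row 1 already has 5, so (1,5) = 6.
The two cells of cage b must have sum 11, so (2,5) = 5.
Column 5 needs a 3, and only (3,5) is open for it.
3 is placed in row 3, leaving (3,4) = 4.
4 is placed in column 4, so (6,4) = 1.
1 is placed in row 6, which forces (6,5) = 4.
Row 6 now contains 4, so (6,6) = 3.
Cage n has product 6, leaving (1,3) = 1.
1 is placed in column 4, which forces (1,4) = 3.
1 is placed in column 3, so (5,3) = 3.
Column 6 already has 3, which forces (5,6) = 4.
In row 4, 1 can only go at (4,5), so (4,5) = 1.
1 is placed in column 5; hence (5,5) = 2.
Cage i needs two cells with difference 2, which forces (4,1) = 3.
Cage e needs product 72, which forces (2,2) = 3.
In row 6, 6 can only go at (6,3), so (6,3) = 6.
Cage e has product 72, so (2,1) = 6.
Column 3 now contains 6, leaving (2,3) = 4.
6 is placed in column 1, leaving (3,1) = 1.
Row 3 already has 1, so (3,2) = 6.
Column 3 already has 4; hence (4,3) = 2.
Column 1 already has 1, which forces (5,1) = 5.
Cage l needs sum 10; hence (5,2) = 1.
5 is placed in column 1, so (6,1) = 2.
Row 6 now contains 2, leaving (6,2) = 5.
2 is placed in column 1, leaving (1,1) = 4.
Cage o needs two cells with difference 2, so (1,2) = 2.
Row 4 now contains 2, so (4,2) = 4.
Filled in: 4 2 1 3 6 5 / 6 3 4 2 5 1 / 1 6 5 4 3 2 / 3 4 2 5 1 6 / 5 1 3 6 2 4 / 2 5 6 1 4 3.

6 3 4 2 5 1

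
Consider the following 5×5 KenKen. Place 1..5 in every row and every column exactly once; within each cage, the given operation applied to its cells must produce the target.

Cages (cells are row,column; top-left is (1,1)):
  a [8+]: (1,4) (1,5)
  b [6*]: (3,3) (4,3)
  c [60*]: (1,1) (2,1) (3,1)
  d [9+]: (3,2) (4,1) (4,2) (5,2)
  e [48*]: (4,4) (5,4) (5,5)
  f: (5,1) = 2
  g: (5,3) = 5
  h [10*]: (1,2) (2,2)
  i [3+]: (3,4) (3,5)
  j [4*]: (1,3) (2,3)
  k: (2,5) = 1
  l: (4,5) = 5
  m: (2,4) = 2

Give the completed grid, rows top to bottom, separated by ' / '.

Cage m is a single given cell; hence (2,4) = 2.
K is a freebie; hence (2,5) = 1.
2 is placed in column 4; hence (3,4) = 1.
Column 5 now contains 1, so (3,5) = 2.
The 3 cells of cage e must have product 48, so (4,4) = 4.
L is a freebie; hence (4,5) = 5.
Cage f is a single given cell, which forces (5,1) = 2.
Cage g is a single given cell, so (5,3) = 5.
Cage e has product 48, which forces (5,4) = 3.
Cage e has product 48, which forces (5,5) = 4.
Cage h's pair has product 10; hence (1,2) = 2.
The two cells of cage j must have product 4, which forces (1,3) = 1.
Column 4 already has 3, which forces (1,4) = 5.
5 is placed in column 5, so (1,5) = 3.
Row 2 now contains 2, which forces (2,2) = 5.
Row 2 now contains 1, which forces (2,3) = 4.
Row 3 already has 2, so (3,3) = 3.
Column 2 already has 2, which forces (4,2) = 3.
Cage b needs two cells with product 6, which forces (4,3) = 2.
4 is placed in row 5; hence (5,2) = 1.
3 is placed in row 1, which forces (1,1) = 4.
Row 2 already has 4; hence (2,1) = 3.
The 3 cells of cage c must have product 60, leaving (3,1) = 5.
Row 3 already has 3; hence (3,2) = 4.
Row 4 now contains 3, leaving (4,1) = 1.

4 2 1 5 3 / 3 5 4 2 1 / 5 4 3 1 2 / 1 3 2 4 5 / 2 1 5 3 4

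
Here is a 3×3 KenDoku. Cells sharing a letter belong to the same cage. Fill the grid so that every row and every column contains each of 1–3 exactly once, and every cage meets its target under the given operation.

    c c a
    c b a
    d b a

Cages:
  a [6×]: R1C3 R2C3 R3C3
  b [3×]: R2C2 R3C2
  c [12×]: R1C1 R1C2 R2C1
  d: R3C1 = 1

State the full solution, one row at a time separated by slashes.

Cage c has product 12; hence R1C1 = 3.
Cage c needs product 12, which forces R1C2 = 2.
Row 1 already has 2, which forces R1C3 = 1.
Cage c needs product 12, so R2C1 = 2.
Row 2 already has 2, leaving R2C3 = 3.
D is a freebie, so R3C1 = 1.
Row 3 now contains 1, leaving R3C2 = 3.
Column 3 already has 3; hence R3C3 = 2.
Row 2 already has 3, leaving R2C2 = 1.

3 2 1 / 2 1 3 / 1 3 2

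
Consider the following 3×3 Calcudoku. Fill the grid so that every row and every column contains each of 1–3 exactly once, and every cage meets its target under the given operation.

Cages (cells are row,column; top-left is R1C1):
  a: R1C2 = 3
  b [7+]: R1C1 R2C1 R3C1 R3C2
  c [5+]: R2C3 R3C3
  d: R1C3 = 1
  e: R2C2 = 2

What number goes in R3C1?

3

Cage a is a single given cell, which forces R1C2 = 3.
Cage d is given; hence R1C3 = 1.
Cage e is given, which forces R2C2 = 2.
2 is placed in row 2, so R2C3 = 3.
The 4 cells of cage b must have sum 7; hence R3C2 = 1.
3 is placed in column 3, leaving R3C3 = 2.
1 is placed in row 1, which forces R1C1 = 2.
Row 2 now contains 3, so R2C1 = 1.
2 is placed in row 3, which forces R3C1 = 3.
Completed grid: 2 3 1 / 1 2 3 / 3 1 2.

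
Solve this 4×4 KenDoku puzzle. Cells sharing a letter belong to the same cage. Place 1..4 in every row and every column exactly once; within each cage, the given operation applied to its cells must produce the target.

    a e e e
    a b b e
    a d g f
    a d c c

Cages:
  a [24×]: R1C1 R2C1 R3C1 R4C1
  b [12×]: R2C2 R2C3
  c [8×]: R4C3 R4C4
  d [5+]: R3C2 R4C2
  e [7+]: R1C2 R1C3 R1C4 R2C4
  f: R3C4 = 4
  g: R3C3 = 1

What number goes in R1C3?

2

The 4 cells of cage e must have sum 7, leaving R2C4 = 1.
G is a freebie, leaving R3C3 = 1.
Cage f is a single given cell, leaving R3C4 = 4.
4 is placed in column 4, so R4C4 = 2.
Cage e has sum 7, so R1C2 = 1.
The 4 cells of cage e must have sum 7, which forces R1C3 = 2.
Column 4 now contains 2, leaving R1C4 = 3.
The two cells of cage d must have sum 5, which forces R3C2 = 2.
The two cells of cage d must have sum 5, which forces R4C2 = 3.
Row 4 now contains 2, so R4C3 = 4.
Row 1 now contains 3, which forces R1C1 = 4.
Cage a has product 24, leaving R2C1 = 2.
Column 2 already has 3, so R2C2 = 4.
Column 3 already has 4; hence R2C3 = 3.
2 is placed in row 3, which forces R3C1 = 3.
Row 4 now contains 4, which forces R4C1 = 1.
The full grid is 4 1 2 3 / 2 4 3 1 / 3 2 1 4 / 1 3 4 2.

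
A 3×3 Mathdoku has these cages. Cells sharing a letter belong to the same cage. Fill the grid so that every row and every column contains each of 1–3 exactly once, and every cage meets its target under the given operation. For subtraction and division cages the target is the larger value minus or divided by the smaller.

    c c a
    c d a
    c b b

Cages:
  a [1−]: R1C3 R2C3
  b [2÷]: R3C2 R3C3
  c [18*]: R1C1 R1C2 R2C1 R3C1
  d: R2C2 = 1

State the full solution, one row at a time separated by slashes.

1 3 2 / 2 1 3 / 3 2 1

Cage c needs product 18, leaving R1C2 = 3.
Cage d is given, leaving R2C2 = 1.
Column 2 already has 1; hence R3C2 = 2.
2 is placed in row 3, so R3C3 = 1.
Cage c has product 18, so R1C1 = 1.
Column 3 already has 1, which forces R1C3 = 2.
The 4 cells of cage c must have product 18, leaving R2C1 = 2.
The two cells of cage a must have difference 1, so R2C3 = 3.
1 is placed in row 3, so R3C1 = 3.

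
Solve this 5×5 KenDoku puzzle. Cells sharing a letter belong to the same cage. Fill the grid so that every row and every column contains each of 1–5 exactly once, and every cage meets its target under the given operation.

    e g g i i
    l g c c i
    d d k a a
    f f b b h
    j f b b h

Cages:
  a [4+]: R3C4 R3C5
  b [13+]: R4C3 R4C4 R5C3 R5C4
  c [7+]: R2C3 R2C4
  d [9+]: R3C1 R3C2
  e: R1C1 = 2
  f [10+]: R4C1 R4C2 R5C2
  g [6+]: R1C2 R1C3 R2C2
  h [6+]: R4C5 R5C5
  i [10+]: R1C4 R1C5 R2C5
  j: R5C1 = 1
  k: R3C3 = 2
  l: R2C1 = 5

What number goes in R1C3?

3

Cage e is given, so R1C1 = 2.
Cage l is a single given cell; hence R2C1 = 5.
Column 1 already has 5; hence R3C1 = 4.
Row 3 now contains 4, leaving R3C2 = 5.
Cage k is a single given cell, so R3C3 = 2.
Cage j is given, so R5C1 = 1.
Column 1 now contains 1, so R4C1 = 3.
Cage f has sum 10, leaving R4C2 = 4.
Cage f needs sum 10, so R5C2 = 3.
Column 2 already has 3; hence R1C2 = 1.
The 3 cells of cage g must have sum 6; hence R1C3 = 3.
Cage g needs sum 6; hence R2C2 = 2.
Column 3 now contains 3, so R2C3 = 4.
4 is placed in row 2, which forces R2C4 = 3.
Row 2 already has 3, so R2C5 = 1.
3 is placed in column 4, leaving R3C4 = 1.
Column 5 already has 1, so R3C5 = 3.
The 4 cells of cage b must have sum 13, which forces R4C3 = 1.
Cage b needs sum 13, so R4C4 = 5.
Column 5 already has 1, so R4C5 = 2.
Cage b needs sum 13, so R5C3 = 5.
The 4 cells of cage b must have sum 13, so R5C4 = 2.
Row 5 already has 5, leaving R5C5 = 4.
Column 4 now contains 5; hence R1C4 = 4.
Column 5 already has 4; hence R1C5 = 5.
Filled in: 2 1 3 4 5 / 5 2 4 3 1 / 4 5 2 1 3 / 3 4 1 5 2 / 1 3 5 2 4.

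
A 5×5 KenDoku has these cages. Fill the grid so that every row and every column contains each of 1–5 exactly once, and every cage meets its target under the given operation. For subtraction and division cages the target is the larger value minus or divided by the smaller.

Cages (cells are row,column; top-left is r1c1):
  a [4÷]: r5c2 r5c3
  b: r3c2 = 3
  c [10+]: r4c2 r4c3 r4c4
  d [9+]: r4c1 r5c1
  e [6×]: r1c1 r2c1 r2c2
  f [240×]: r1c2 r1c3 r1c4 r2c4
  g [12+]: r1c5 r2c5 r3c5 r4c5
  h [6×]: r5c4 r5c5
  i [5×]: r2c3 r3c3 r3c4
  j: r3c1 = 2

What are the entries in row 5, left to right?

5 1 4 2 3

Cage i has product 5, so r2c3 = 1.
Cage f has product 240; hence r2c4 = 4.
J is a freebie, which forces r3c1 = 2.
Cage b is a single given cell, so r3c2 = 3.
The 3 cells of cage i must have product 5, so r3c3 = 5.
Cage i has product 5, leaving r3c4 = 1.
Row 3 already has 1, which forces r3c5 = 4.
Column 3 now contains 1, so r5c3 = 4.
Cage e has product 6, leaving r1c1 = 1.
The 4 cells of cage f must have product 240, so r1c2 = 4.
Column 3 already has 4, which forces r1c3 = 3.
Cage f needs product 240; hence r1c4 = 5.
5 is placed in row 1, so r1c5 = 2.
Column 1 now contains 2; hence r2c1 = 3.
3 is placed in column 2, which forces r2c2 = 2.
Column 5 already has 2, so r2c5 = 5.
Cage d's pair has sum 9, so r4c1 = 4.
Column 2 already has 2, leaving r4c2 = 5.
Column 3 now contains 3, which forces r4c3 = 2.
Row 4 now contains 2, which forces r4c4 = 3.
Column 5 now contains 5; hence r4c5 = 1.
4 is placed in row 5, leaving r5c1 = 5.
4 is placed in row 5; hence r5c2 = 1.
Column 4 now contains 3, which forces r5c4 = 2.
Column 5 already has 2, leaving r5c5 = 3.
The full grid is 1 4 3 5 2 / 3 2 1 4 5 / 2 3 5 1 4 / 4 5 2 3 1 / 5 1 4 2 3.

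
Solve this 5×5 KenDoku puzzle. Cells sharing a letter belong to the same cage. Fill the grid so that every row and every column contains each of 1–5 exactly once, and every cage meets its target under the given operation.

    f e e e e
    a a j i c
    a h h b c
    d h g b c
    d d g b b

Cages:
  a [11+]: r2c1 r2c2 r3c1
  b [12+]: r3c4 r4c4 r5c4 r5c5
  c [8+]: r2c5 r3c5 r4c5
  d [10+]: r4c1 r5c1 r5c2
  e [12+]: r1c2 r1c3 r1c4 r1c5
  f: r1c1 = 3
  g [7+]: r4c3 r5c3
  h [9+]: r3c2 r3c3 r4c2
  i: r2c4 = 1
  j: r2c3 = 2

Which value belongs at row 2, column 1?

4

F is a freebie, which forces r1c1 = 3.
Cage j is a single given cell, which forces r2c3 = 2.
Cage i is a single given cell; hence r2c4 = 1.
The 3 cells of cage a must have sum 11; hence r3c1 = 2.
The only place for 3 in row 2 is r2c5.
The only place for 5 in column 5 is r1c5.
Column 3 needs a 5, and only r3c3 is open for it.
The only place for 2 in row 4 is r4c4.
The 4 cells of cage e must have sum 12, leaving r1c2 = 2.
Cage e has sum 12, which forces r1c3 = 1.
2 is placed in column 4, so r1c4 = 4.
4 is placed in column 4, so r3c4 = 3.
2 is placed in column 4, so r5c4 = 5.
Row 3 now contains 3, so r3c2 = 1.
Row 3 now contains 1, leaving r3c5 = 4.
The 3 cells of cage d must have sum 10, which forces r4c1 = 5.
The 3 cells of cage h must have sum 9, which forces r4c2 = 3.
Row 4 now contains 3, leaving r4c3 = 4.
4 is placed in column 5, which forces r4c5 = 1.
Column 2 now contains 1, so r5c2 = 4.
Column 3 already has 4, leaving r5c3 = 3.
The 4 cells of cage b must have sum 12, so r5c5 = 2.
Column 1 already has 5, leaving r2c1 = 4.
4 is placed in column 2, so r2c2 = 5.
Row 5 now contains 4, leaving r5c1 = 1.
Filled in: 3 2 1 4 5 / 4 5 2 1 3 / 2 1 5 3 4 / 5 3 4 2 1 / 1 4 3 5 2.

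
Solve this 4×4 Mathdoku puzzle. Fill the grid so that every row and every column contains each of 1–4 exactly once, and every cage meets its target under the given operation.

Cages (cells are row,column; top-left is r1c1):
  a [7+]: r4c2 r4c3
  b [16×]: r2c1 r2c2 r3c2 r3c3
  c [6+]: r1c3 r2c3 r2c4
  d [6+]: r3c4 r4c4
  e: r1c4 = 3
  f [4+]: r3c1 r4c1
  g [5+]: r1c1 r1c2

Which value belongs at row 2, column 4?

1

Cage e is a single given cell, so r1c4 = 3.
The only place for 2 in row 1 is r1c3.
The 3 cells of cage c must have sum 6, which forces r2c3 = 3.
Cage c has sum 6; hence r2c4 = 1.
Column 3 now contains 3; hence r4c3 = 4.
Row 4 now contains 4; hence r4c4 = 2.
Cage b has product 16, leaving r2c1 = 2.
Row 2 now contains 1, leaving r2c2 = 4.
Cage b has product 16, which forces r3c2 = 2.
Column 3 already has 4; hence r3c3 = 1.
2 is placed in column 4; hence r3c4 = 4.
Row 4 now contains 4, which forces r4c2 = 3.
Cage g's pair has sum 5, which forces r1c1 = 4.
Column 2 already has 4, so r1c2 = 1.
Row 3 now contains 1, so r3c1 = 3.
Row 4 now contains 3; hence r4c1 = 1.
Filled in: 4 1 2 3 / 2 4 3 1 / 3 2 1 4 / 1 3 4 2.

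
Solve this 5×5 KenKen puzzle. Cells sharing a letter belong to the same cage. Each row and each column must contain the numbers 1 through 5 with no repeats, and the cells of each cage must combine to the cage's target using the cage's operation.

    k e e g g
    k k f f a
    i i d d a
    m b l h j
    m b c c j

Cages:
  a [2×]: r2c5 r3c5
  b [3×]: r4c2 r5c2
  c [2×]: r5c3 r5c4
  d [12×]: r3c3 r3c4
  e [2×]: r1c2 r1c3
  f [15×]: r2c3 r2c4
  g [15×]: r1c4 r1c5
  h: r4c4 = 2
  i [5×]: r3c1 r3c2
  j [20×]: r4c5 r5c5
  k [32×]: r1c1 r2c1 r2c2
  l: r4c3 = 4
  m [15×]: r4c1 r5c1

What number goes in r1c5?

3

Cage k needs product 32, leaving r1c1 = 4.
The 3 cells of cage k must have product 32, which forces r2c1 = 2.
The 3 cells of cage k must have product 32, which forces r2c2 = 4.
Row 2 now contains 2, which forces r2c5 = 1.
1 is placed in column 5, so r3c5 = 2.
L is a freebie, so r4c3 = 4.
Cage h is a single given cell, leaving r4c4 = 2.
Row 4 now contains 4; hence r4c5 = 5.
2 is placed in column 4, which forces r5c4 = 1.
5 is placed in column 5, so r5c5 = 4.
The two cells of cage g must have product 15, leaving r1c4 = 5.
5 is placed in column 5, so r1c5 = 3.
5 is placed in column 4; hence r2c4 = 3.
Column 3 now contains 4, leaving r3c3 = 3.
The two cells of cage d must have product 12, so r3c4 = 4.
Row 4 already has 5, leaving r4c1 = 3.
Cage b's pair has product 3; hence r4c2 = 1.
The two cells of cage m must have product 15, leaving r5c1 = 5.
Row 5 already has 1, leaving r5c2 = 3.
Row 5 already has 1, so r5c3 = 2.
1 is placed in column 2; hence r1c2 = 2.
Column 3 already has 2, leaving r1c3 = 1.
3 is placed in row 2, leaving r2c3 = 5.
Column 1 now contains 5, which forces r3c1 = 1.
1 is placed in column 2, so r3c2 = 5.
Filled in: 4 2 1 5 3 / 2 4 5 3 1 / 1 5 3 4 2 / 3 1 4 2 5 / 5 3 2 1 4.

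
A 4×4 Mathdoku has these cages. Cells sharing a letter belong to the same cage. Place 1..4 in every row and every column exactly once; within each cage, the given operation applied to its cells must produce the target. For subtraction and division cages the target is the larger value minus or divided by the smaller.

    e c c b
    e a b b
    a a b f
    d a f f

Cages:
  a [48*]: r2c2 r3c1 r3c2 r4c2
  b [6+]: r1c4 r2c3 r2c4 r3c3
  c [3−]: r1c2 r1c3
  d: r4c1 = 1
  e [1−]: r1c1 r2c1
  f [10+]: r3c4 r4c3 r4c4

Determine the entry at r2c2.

Cage d is a single given cell, which forces r4c1 = 1.
The only place for 3 in row 1 is r1c1.
Row 1 needs a 2, and only r1c4 is open for it.
Cage b needs sum 6, which forces r2c3 = 2.
Column 4 now contains 2, which forces r2c4 = 1.
Cage b needs sum 6, which forces r3c3 = 1.
Cage f needs sum 10; hence r3c4 = 3.
Cage f needs sum 10, leaving r4c3 = 3.
Column 4 now contains 2; hence r4c4 = 4.
Cage c's pair has difference 3; hence r1c2 = 1.
Column 3 already has 1, so r1c3 = 4.
Row 2 now contains 2, so r2c1 = 4.
Cage a needs product 48, leaving r2c2 = 3.
Cage a needs product 48, leaving r3c1 = 2.
3 is placed in row 3, so r3c2 = 4.
Row 4 already has 4, so r4c2 = 2.
Completed grid: 3 1 4 2 / 4 3 2 1 / 2 4 1 3 / 1 2 3 4.

3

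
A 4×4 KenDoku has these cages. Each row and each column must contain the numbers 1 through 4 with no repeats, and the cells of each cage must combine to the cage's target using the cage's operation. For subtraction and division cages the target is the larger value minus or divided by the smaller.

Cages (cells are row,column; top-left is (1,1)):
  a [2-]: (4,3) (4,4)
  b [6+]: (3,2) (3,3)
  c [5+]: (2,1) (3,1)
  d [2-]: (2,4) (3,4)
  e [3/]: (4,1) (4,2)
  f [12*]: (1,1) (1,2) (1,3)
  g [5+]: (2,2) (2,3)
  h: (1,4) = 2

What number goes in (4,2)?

Cage h is a single given cell, which forces (1,4) = 2.
The only place for 2 in row 4 is (4,3).
Cage b needs two cells with sum 6, so (3,2) = 2.
Column 3 now contains 2, which forces (3,3) = 4.
Cage a's pair has difference 2, so (4,4) = 4.
Cage g's pair has sum 5, which forces (2,2) = 4.
Cage g needs two cells with sum 5; hence (2,3) = 1.
1 is placed in row 2, so (2,4) = 3.
3 is placed in column 4, which forces (3,4) = 1.
The 3 cells of cage f must have product 12, leaving (1,1) = 4.
The 3 cells of cage f must have product 12, which forces (1,2) = 1.
1 is placed in column 3, so (1,3) = 3.
Row 2 already has 4, leaving (2,1) = 2.
Row 3 now contains 1, so (3,1) = 3.
3 is placed in column 1, leaving (4,1) = 1.
1 is placed in column 2, so (4,2) = 3.
The full grid is 4 1 3 2 / 2 4 1 3 / 3 2 4 1 / 1 3 2 4.

3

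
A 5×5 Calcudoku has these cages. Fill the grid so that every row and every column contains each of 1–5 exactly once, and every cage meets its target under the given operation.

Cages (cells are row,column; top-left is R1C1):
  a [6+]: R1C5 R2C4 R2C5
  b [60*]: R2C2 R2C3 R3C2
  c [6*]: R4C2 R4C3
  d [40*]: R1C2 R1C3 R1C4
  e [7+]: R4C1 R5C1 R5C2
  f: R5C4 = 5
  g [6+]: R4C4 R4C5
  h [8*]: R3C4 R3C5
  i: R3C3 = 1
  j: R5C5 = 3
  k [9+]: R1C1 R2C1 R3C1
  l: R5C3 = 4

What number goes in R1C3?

2

Cage i is a single given cell, leaving R3C3 = 1.
L is a freebie, so R5C3 = 4.
Cage f is given, so R5C4 = 5.
Cage j is given; hence R5C5 = 3.
Cage e needs sum 7; hence R4C1 = 4.
Cage g needs two cells with sum 6, leaving R4C4 = 1.
Cage g needs two cells with sum 6, so R4C5 = 5.
Column 4 now contains 1, so R2C4 = 3.
Cage b has product 60, leaving R2C2 = 4.
3 is placed in row 2, leaving R2C3 = 5.
Cage b needs product 60, so R3C2 = 3.
3 is placed in column 2; hence R4C2 = 2.
2 is placed in row 4, which forces R4C3 = 3.
Column 2 now contains 2, so R5C2 = 1.
Cage k has sum 9, which forces R1C1 = 3.
Column 2 now contains 2; hence R1C2 = 5.
Column 3 now contains 5, so R1C3 = 2.
The 3 cells of cage d must have product 40, so R1C4 = 4.
Row 1 already has 2; hence R1C5 = 1.
Row 2 now contains 5, so R2C1 = 1.
Column 5 already has 1, leaving R2C5 = 2.
Row 3 now contains 3, so R3C1 = 5.
Column 4 already has 4, leaving R3C4 = 2.
Column 5 already has 2; hence R3C5 = 4.
Row 5 already has 1, which forces R5C1 = 2.
Filled in: 3 5 2 4 1 / 1 4 5 3 2 / 5 3 1 2 4 / 4 2 3 1 5 / 2 1 4 5 3.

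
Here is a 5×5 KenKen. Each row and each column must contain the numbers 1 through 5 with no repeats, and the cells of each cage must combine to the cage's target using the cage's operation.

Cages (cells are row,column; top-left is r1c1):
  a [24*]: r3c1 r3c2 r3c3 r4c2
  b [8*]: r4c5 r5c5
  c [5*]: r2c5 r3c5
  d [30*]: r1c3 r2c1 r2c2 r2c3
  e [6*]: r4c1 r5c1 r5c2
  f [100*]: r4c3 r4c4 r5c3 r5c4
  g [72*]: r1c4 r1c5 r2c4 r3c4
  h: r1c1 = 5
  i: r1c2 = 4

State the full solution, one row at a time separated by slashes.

Cage h is a single given cell, so r1c1 = 5.
I is a freebie, leaving r1c2 = 4.
Row 1 already has 4; hence r1c4 = 2.
Cage g needs product 72; hence r1c5 = 3.
Row 1 now contains 3, leaving r1c3 = 1.
In row 2, 1 can only go at r2c5, so r2c5 = 1.
Column 5 now contains 1, so r3c5 = 5.
Row 2 needs a 4, and only r2c4 is open for it.
Column 4 now contains 4, so r3c4 = 3.
Cage a needs product 24, which forces r4c2 = 3.
Cage e needs product 6; hence r5c1 = 3.
Column 1 now contains 3, leaving r2c1 = 2.
Cage d needs product 30, which forces r2c2 = 5.
Cage d has product 30, leaving r2c3 = 3.
Column 1 already has 2; hence r4c1 = 1.
1 is placed in row 4; hence r4c4 = 5.
Column 4 already has 5, leaving r5c4 = 1.
1 is placed in column 1, so r3c1 = 4.
The 4 cells of cage a must have product 24; hence r3c2 = 1.
Cage a has product 24, which forces r3c3 = 2.
Row 4 already has 5, which forces r4c3 = 4.
4 is placed in row 4, leaving r4c5 = 2.
Row 5 already has 1, which forces r5c2 = 2.
Cage f has product 100, so r5c3 = 5.
Column 5 now contains 2, so r5c5 = 4.

5 4 1 2 3 / 2 5 3 4 1 / 4 1 2 3 5 / 1 3 4 5 2 / 3 2 5 1 4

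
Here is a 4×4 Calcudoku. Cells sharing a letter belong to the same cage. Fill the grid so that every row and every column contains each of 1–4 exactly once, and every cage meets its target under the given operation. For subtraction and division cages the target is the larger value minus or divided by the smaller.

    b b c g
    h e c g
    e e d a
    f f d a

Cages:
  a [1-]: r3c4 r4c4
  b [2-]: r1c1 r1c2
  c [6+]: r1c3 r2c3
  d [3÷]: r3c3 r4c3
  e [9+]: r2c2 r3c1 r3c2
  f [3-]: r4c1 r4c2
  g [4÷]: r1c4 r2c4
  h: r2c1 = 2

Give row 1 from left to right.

3 1 2 4

Cage h is a single given cell, which forces r2c1 = 2.
Row 2 already has 2, which forces r2c3 = 4.
Row 2 already has 4, which forces r2c4 = 1.
4 is placed in column 3, which forces r1c3 = 2.
Column 4 now contains 1, so r1c4 = 4.
Row 2 already has 4, so r2c2 = 3.
Cage e has sum 9, so r3c1 = 4.
Cage e needs sum 9; hence r3c2 = 2.
Row 3 already has 2, leaving r3c4 = 3.
4 is placed in column 1; hence r4c1 = 1.
Row 4 now contains 1, so r4c2 = 4.
Row 4 now contains 1, which forces r4c3 = 3.
Column 4 now contains 3, which forces r4c4 = 2.
Column 1 already has 1, which forces r1c1 = 3.
Column 2 now contains 3, which forces r1c2 = 1.
Row 3 already has 3, which forces r3c3 = 1.
Filled in: 3 1 2 4 / 2 3 4 1 / 4 2 1 3 / 1 4 3 2.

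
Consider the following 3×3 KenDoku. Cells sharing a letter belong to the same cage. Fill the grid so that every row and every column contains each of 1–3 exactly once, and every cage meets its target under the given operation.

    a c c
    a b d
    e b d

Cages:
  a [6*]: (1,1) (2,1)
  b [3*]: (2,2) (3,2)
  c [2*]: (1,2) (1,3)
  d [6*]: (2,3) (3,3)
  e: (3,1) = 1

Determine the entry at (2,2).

E is a freebie; hence (3,1) = 1.
Row 3 already has 1, so (3,2) = 3.
Row 3 already has 3, leaving (3,3) = 2.
Cage c needs two cells with product 2, which forces (1,2) = 2.
Column 3 now contains 2, so (1,3) = 1.
Column 2 now contains 3, so (2,2) = 1.
Column 3 now contains 2, leaving (2,3) = 3.
Row 1 already has 2, leaving (1,1) = 3.
Row 2 already has 3; hence (2,1) = 2.
Filled in: 3 2 1 / 2 1 3 / 1 3 2.

1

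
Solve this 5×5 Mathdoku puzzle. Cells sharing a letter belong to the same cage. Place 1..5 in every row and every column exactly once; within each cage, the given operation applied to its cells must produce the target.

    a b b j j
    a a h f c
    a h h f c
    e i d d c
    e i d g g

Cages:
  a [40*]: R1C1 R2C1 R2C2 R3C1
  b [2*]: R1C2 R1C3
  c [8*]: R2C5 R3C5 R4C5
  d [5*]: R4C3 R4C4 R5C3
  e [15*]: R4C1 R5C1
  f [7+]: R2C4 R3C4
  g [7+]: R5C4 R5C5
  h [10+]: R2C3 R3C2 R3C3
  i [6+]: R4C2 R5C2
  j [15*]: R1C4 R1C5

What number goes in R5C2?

2

The 3 cells of cage d must have product 5, leaving R4C3 = 5.
Cage d has product 5, leaving R4C4 = 1.
Cage d needs product 5, leaving R5C3 = 1.
Cage b needs two cells with product 2, which forces R1C2 = 1.
1 is placed in column 3, leaving R1C3 = 2.
Row 4 already has 5, which forces R4C1 = 3.
Cage e's pair has product 15, so R5C1 = 5.
Column 1 now contains 5, leaving R1C1 = 4.
Cage a needs product 40; hence R2C2 = 5.
Cage h needs sum 10, which forces R2C3 = 3.
The 3 cells of cage h must have sum 10, so R3C2 = 3.
Cage h needs sum 10; hence R3C3 = 4.
The two cells of cage f must have sum 7, leaving R2C4 = 2.
Cage f needs two cells with sum 7; hence R3C4 = 5.
Column 4 already has 5, which forces R1C4 = 3.
Cage j's pair has product 15, so R1C5 = 5.
Row 2 now contains 2, leaving R2C1 = 1.
1 is placed in row 2; hence R2C5 = 4.
Cage a has product 40, leaving R3C1 = 2.
Row 3 already has 2, leaving R3C5 = 1.
4 is placed in column 5, leaving R4C5 = 2.
Column 4 already has 3, which forces R5C4 = 4.
4 is placed in column 5; hence R5C5 = 3.
Row 4 now contains 2, which forces R4C2 = 4.
4 is placed in row 5, which forces R5C2 = 2.
The full grid is 4 1 2 3 5 / 1 5 3 2 4 / 2 3 4 5 1 / 3 4 5 1 2 / 5 2 1 4 3.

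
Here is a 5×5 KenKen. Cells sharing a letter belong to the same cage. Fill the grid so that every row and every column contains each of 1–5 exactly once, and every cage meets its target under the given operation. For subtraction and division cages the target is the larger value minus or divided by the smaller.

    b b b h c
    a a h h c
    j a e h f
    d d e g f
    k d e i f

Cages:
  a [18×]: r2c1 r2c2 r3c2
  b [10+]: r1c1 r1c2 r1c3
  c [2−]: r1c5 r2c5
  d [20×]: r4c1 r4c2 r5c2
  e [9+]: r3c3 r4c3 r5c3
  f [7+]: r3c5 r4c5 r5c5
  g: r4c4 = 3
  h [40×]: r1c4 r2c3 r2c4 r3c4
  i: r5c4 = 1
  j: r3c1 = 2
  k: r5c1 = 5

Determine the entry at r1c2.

The 3 cells of cage a must have product 18, leaving r2c1 = 3.
Cage a needs product 18, so r2c2 = 2.
Cage j is given; hence r3c1 = 2.
Cage a needs product 18, so r3c2 = 3.
G is a freebie; hence r4c4 = 3.
Cage k is a single given cell, so r5c1 = 5.
I is a freebie, so r5c4 = 1.
Cage h has product 40; hence r1c4 = 2.
Row 1 now contains 2, so r1c5 = 3.
Cage h has product 40, leaving r2c3 = 1.
The 3 cells of cage d must have product 20, so r4c1 = 1.
The 3 cells of cage d must have product 20, so r4c2 = 5.
5 is placed in row 4; hence r4c3 = 2.
Row 4 now contains 2, which forces r4c5 = 4.
Row 5 already has 1; hence r5c2 = 4.
Cage e needs sum 9, leaving r5c3 = 3.
4 is placed in column 5; hence r5c5 = 2.
Column 1 already has 1; hence r1c1 = 4.
4 is placed in column 2; hence r1c2 = 1.
Cage b needs sum 10, leaving r1c3 = 5.
4 is placed in column 5, which forces r2c5 = 5.
Cage e has sum 9, which forces r3c3 = 4.
4 is placed in row 3, which forces r3c4 = 5.
4 is placed in column 5; hence r3c5 = 1.
5 is placed in row 2, leaving r2c4 = 4.
The full grid is 4 1 5 2 3 / 3 2 1 4 5 / 2 3 4 5 1 / 1 5 2 3 4 / 5 4 3 1 2.

1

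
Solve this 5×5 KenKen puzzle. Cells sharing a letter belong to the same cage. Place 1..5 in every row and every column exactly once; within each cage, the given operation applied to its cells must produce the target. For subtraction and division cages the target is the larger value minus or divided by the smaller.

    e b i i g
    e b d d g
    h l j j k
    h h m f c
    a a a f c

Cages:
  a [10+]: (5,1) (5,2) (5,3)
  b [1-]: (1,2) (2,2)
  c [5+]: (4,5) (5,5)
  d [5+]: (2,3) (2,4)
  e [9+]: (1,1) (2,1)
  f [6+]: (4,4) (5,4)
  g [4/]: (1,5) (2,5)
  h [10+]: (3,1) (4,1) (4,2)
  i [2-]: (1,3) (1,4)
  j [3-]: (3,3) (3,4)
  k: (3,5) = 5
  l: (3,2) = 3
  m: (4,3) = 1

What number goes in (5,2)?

Cage l is given, leaving (3,2) = 3.
Cage k is given, leaving (3,5) = 5.
Cage m is a single given cell, so (4,3) = 1.
The two cells of cage j must have difference 3; hence (3,3) = 4.
The two cells of cage j must have difference 3; hence (3,4) = 1.
Row 3 already has 1, leaving (3,1) = 2.
Cage h needs sum 10; hence (4,1) = 3.
Cage h has sum 10, so (4,2) = 5.
The only place for 5 in row 2 is (2,1).
Column 1 already has 5; hence (1,1) = 4.
Row 1 already has 4, leaving (1,5) = 1.
Column 5 now contains 1, which forces (2,5) = 4.
Column 5 already has 4; hence (4,5) = 2.
Column 1 now contains 4, which forces (5,1) = 1.
Row 5 already has 1, leaving (5,2) = 4.
Cage a needs sum 10, leaving (5,3) = 5.
4 is placed in row 5, which forces (5,4) = 2.
Column 5 now contains 1; hence (5,5) = 3.
Row 1 already has 1, leaving (1,2) = 2.
Cage i's pair has difference 2, which forces (1,3) = 3.
Cage i needs two cells with difference 2, leaving (1,4) = 5.
Cage b's pair has difference 1, so (2,2) = 1.
Cage d needs two cells with sum 5, which forces (2,3) = 2.
Column 4 now contains 2, leaving (2,4) = 3.
Row 4 already has 2; hence (4,4) = 4.
Completed grid: 4 2 3 5 1 / 5 1 2 3 4 / 2 3 4 1 5 / 3 5 1 4 2 / 1 4 5 2 3.

4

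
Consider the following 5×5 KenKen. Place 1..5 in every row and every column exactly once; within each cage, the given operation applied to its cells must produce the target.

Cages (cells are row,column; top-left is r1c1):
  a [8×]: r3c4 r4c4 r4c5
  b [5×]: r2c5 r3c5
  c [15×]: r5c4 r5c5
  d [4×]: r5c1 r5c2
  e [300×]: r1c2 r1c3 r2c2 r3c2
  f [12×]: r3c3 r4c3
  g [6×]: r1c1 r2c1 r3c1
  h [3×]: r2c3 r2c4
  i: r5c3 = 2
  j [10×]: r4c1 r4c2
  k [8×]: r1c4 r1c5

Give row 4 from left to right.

Cage e needs product 300; hence r1c3 = 5.
Cage i is given; hence r5c3 = 2.
In row 1, 1 can only go at r1c1, so r1c1 = 1.
Column 1 already has 1, so r5c1 = 4.
Cage d needs two cells with product 4, which forces r5c2 = 1.
Row 1 needs a 3, and only r1c2 is open for it.
The only place for 2 in row 2 is r2c1.
2 is placed in column 1; hence r3c1 = 3.
Row 3 now contains 3, which forces r3c3 = 4.
2 is placed in column 1; hence r4c1 = 5.
The two cells of cage j must have product 10, so r4c2 = 2.
4 is placed in column 3, leaving r4c3 = 3.
Cage e needs product 300, which forces r2c2 = 4.
Column 3 already has 3, which forces r2c3 = 1.
Cage h's pair has product 3, so r2c4 = 3.
Row 2 already has 1, which forces r2c5 = 5.
4 is placed in row 3, so r3c2 = 5.
Cage a needs product 8, leaving r3c4 = 2.
Column 5 already has 5, leaving r3c5 = 1.
Column 5 already has 1, so r4c5 = 4.
Column 4 already has 3, so r5c4 = 5.
Column 5 already has 5, so r5c5 = 3.
Column 4 already has 2, which forces r1c4 = 4.
Column 5 already has 4, so r1c5 = 2.
Row 4 already has 4, so r4c4 = 1.
The full grid is 1 3 5 4 2 / 2 4 1 3 5 / 3 5 4 2 1 / 5 2 3 1 4 / 4 1 2 5 3.

5 2 3 1 4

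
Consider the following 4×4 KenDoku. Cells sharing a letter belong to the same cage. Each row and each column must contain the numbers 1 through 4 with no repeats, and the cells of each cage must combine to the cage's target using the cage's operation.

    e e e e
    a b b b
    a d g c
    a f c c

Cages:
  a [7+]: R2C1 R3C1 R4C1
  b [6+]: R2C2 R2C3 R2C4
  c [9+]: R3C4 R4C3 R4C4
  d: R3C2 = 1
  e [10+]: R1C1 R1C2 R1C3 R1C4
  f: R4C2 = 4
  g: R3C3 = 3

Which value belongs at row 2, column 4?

Cage d is a single given cell, which forces R3C2 = 1.
G is a freebie; hence R3C3 = 3.
Cage f is a single given cell; hence R4C2 = 4.
4 is placed in row 4, leaving R4C3 = 2.
Column 3 now contains 2, which forces R2C3 = 1.
The 3 cells of cage c must have sum 9; hence R3C4 = 4.
Row 4 already has 2; hence R4C1 = 1.
The 3 cells of cage c must have sum 9, leaving R4C4 = 3.
Column 3 already has 1; hence R1C3 = 4.
The 4 cells of cage e must have sum 10; hence R1C4 = 1.
The 3 cells of cage a must have sum 7; hence R2C1 = 4.
Cage b needs sum 6, leaving R2C2 = 3.
Column 4 already has 3; hence R2C4 = 2.
Row 3 now contains 4, so R3C1 = 2.
Column 1 now contains 2; hence R1C1 = 3.
Column 2 now contains 3, so R1C2 = 2.
Filled in: 3 2 4 1 / 4 3 1 2 / 2 1 3 4 / 1 4 2 3.

2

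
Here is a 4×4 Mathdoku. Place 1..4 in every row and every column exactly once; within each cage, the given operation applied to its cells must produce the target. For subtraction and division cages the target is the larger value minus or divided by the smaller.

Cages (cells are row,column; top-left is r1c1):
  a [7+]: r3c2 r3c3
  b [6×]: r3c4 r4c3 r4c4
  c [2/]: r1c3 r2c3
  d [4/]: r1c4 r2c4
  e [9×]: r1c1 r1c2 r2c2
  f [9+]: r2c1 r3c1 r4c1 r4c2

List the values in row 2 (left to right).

2 3 4 1

Cage e needs product 9; hence r1c1 = 3.
Cage e has product 9, which forces r1c2 = 1.
Row 1 now contains 1, so r1c4 = 4.
Cage e has product 9, so r2c2 = 3.
Column 4 now contains 4, leaving r2c4 = 1.
Column 2 already has 3, so r3c2 = 4.
Row 3 now contains 4, so r3c3 = 3.
Row 3 now contains 3, so r3c4 = 2.
Column 2 already has 3; hence r4c2 = 2.
2 is placed in row 4, leaving r4c3 = 1.
Column 4 already has 2, which forces r4c4 = 3.
4 is placed in row 1, which forces r1c3 = 2.
Cage f needs sum 9, leaving r2c1 = 2.
Cage c's pair has quotient 2, leaving r2c3 = 4.
Row 3 already has 2, so r3c1 = 1.
Row 4 now contains 1, so r4c1 = 4.
The full grid is 3 1 2 4 / 2 3 4 1 / 1 4 3 2 / 4 2 1 3.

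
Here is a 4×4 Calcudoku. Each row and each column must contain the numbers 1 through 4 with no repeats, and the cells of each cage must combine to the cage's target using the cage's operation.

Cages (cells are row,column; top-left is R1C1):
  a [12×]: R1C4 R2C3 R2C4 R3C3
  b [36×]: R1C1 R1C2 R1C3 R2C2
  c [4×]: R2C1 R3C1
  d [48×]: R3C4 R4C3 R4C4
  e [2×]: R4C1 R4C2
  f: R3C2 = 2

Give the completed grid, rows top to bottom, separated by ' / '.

3 4 1 2 / 4 3 2 1 / 1 2 3 4 / 2 1 4 3

Cage b has product 36, so R2C2 = 3.
Cage f is a single given cell, leaving R3C2 = 2.
The 3 cells of cage d must have product 48; hence R3C4 = 4.
Column 2 already has 2, leaving R4C2 = 1.
The 3 cells of cage d must have product 48, so R4C3 = 4.
The 3 cells of cage d must have product 48, leaving R4C4 = 3.
Column 2 now contains 1, which forces R1C2 = 4.
The 4 cells of cage a must have product 12, so R1C4 = 2.
The two cells of cage c must have product 4, which forces R2C1 = 4.
Cage a has product 12; hence R2C3 = 2.
Cage a has product 12, which forces R2C4 = 1.
Row 3 now contains 4, so R3C1 = 1.
The 4 cells of cage a must have product 12; hence R3C3 = 3.
1 is placed in row 4, leaving R4C1 = 2.
Column 1 now contains 1, which forces R1C1 = 3.
Column 3 now contains 3, which forces R1C3 = 1.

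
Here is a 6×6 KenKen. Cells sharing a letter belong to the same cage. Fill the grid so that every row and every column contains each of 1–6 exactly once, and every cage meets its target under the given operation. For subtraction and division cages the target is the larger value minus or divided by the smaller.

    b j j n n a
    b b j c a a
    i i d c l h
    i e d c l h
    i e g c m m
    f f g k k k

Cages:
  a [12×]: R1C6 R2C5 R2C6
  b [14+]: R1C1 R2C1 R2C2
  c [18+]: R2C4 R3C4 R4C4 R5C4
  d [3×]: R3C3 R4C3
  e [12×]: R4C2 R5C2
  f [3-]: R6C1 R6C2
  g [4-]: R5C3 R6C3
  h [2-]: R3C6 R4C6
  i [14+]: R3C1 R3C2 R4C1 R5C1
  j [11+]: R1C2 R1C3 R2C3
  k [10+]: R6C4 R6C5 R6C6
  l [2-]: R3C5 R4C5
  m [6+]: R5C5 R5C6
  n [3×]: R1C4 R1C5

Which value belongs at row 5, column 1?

6

In column 4, 2 can only go at R6C4, so R6C4 = 2.
In column 4, 1 can only go at R1C4, so R1C4 = 1.
1 is placed in row 1, so R1C5 = 3.
Column 5 already has 3, which forces R6C5 = 5.
Row 6 now contains 5; hence R6C6 = 3.
In row 6, 6 can only go at R6C3, so R6C3 = 6.
The two cells of cage g must have difference 4, so R5C3 = 2.
Cage m needs two cells with sum 6, leaving R5C5 = 1.
Cage m needs two cells with sum 6, leaving R5C6 = 5.
The 3 cells of cage a must have product 12, which forces R2C6 = 1.
Cage j needs sum 11, so R1C2 = 2.
Row 1 already has 2, so R1C6 = 6.
Cage a needs product 12, leaving R2C5 = 2.
Cage b has sum 14; hence R1C1 = 5.
Row 1 now contains 5, so R1C3 = 4.
4 is placed in column 3, which forces R2C3 = 5.
Cage f needs two cells with difference 3; hence R6C1 = 4.
R4C2 and R5C2 in column 2 are {3, 4}, leaving R6C2 = 1.
Column 1 now contains 4, which forces R2C1 = 3.
Row 2 already has 5, which forces R2C2 = 6.
Row 2 already has 6, leaving R2C4 = 4.
The 4 cells of cage i must have sum 14; hence R3C2 = 5.
Cage i has sum 14, which forces R5C1 = 6.
Row 5 now contains 6, so R5C4 = 3.
Column 4 now contains 3; hence R3C4 = 6.
6 is placed in row 3; hence R3C5 = 4.
Row 3 already has 4, which forces R3C6 = 2.
Cage e needs two cells with product 12, leaving R4C2 = 3.
Row 4 already has 3, so R4C3 = 1.
Cage c has sum 18, leaving R4C4 = 5.
Column 5 already has 4, leaving R4C5 = 6.
Column 6 already has 2, so R4C6 = 4.
3 is placed in row 5; hence R5C2 = 4.
2 is placed in row 3, so R3C1 = 1.
Column 3 already has 1, leaving R3C3 = 3.
Row 4 now contains 1, which forces R4C1 = 2.
Completed grid: 5 2 4 1 3 6 / 3 6 5 4 2 1 / 1 5 3 6 4 2 / 2 3 1 5 6 4 / 6 4 2 3 1 5 / 4 1 6 2 5 3.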